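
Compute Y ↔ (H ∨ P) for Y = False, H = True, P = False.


Y = False, H = True, P = False
Step 1: H ∨ P = True OR False = True
Step 2: Y ↔ (True): true when both sides have same truth value.
Result: False ↔ True = False

False


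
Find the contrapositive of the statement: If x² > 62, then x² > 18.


Original: If x² > 62, then x² > 18
Contrapositive: If ¬Q, then ¬P
Negate Q: not (x² > 18)
Negate P: not (x² > 62)

If not (x² > 18), then not (x² > 62).


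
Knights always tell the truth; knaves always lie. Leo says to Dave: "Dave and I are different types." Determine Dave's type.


Leo says: "Dave and I are different types."
Case 1: Leo is a Knight (truth-teller)
  Statement is true → they ARE different → Dave is a Knave
Case 2: Leo is a Knave (liar)
  Statement is false → they are NOT different → Dave is a Knave
In both cases, Dave is a Knave.

Knave


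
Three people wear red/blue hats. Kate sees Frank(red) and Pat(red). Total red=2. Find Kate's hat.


Total red = 2, seen red = 2
Own red = 2 - 2 = 0
Kate's hat is blue.

blue


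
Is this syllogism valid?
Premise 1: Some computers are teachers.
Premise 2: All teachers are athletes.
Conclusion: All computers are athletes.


Premise 1: Some computers are teachers.
Premise 2: All teachers are athletes.
Conclusion: All computers are athletes.
Fallacy: illicit minor. The minor term (computers) is distributed in the conclusion ('All computers ...') but undistributed in its premise ('Some computers are teachers' doesn't cover all computers).
Only 'Some computers are athletes' follows, not 'All'.

Invalid


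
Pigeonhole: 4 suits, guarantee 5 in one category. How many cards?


Pigeonhole: to guarantee k in one of n categories, need (k-1)×n + 1.
k = 5, n = 4
Minimum = (5-1) × 4 + 1 = 4 × 4 + 1

17


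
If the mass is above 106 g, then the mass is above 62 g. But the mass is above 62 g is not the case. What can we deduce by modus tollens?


Modus tollens: P → Q, ¬Q ⊢ ¬P
P: the mass is above 106 g
Q: the mass is above 62 g
We have P → Q and Q is false.
By modus tollens, P must be false.

It is not the case that the mass is above 106 g


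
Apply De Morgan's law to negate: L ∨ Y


De Morgan's law: ¬(P ∨ Q) ≡ ¬P ∧ ¬Q
¬(L ∨ Y) = ¬L ∧ ¬Y

¬L ∧ ¬Y


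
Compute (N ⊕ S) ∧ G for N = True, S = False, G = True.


N = True, S = False, G = True
Step 1: N ⊕ S = True XOR False = True
Step 2: True ∧ G = True AND True = True
XOR true when exactly one of N,S is true; then AND with G.

True


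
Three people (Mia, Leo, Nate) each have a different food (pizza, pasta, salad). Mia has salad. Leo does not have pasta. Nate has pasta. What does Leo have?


From clues:
  Nate → pasta
  Mia → salad
By elimination, Leo gets the remaining.

pizza


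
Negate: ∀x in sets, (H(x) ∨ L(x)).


Original: ∀x (H(x) ∨ L(x))
Rule: ¬∀→∃, ¬∃→∀, negate predicate.
Negation: ∃x (¬H(x) ∧ ¬L(x))

∃x (¬H(x) ∧ ¬L(x))


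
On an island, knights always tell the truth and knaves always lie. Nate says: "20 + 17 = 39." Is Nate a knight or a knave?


Statement: "20 + 17 = 39."
Actual: 20 + 17 = 37
Claimed: 39
Statement is FALSE → Nate lies → Knave

Knave


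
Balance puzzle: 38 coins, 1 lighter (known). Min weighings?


Each weighing has 3 outcomes (left heavy / balance / right heavy), so k weighings distinguish at most 3^k cases; splitting into three near-equal groups achieves this.
Need 3^k ≥ 38: 3^3 = 27 < 38 ≤ 3^4 = 81
k = ⌈log₃(38)⌉ = 4

4


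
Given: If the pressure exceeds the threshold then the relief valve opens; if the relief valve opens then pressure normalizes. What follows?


Hypothetical syllogism: P → Q, Q → R ⊢ P → R
Premise 1: the pressure exceeds the threshold → the relief valve opens
Premise 2: the relief valve opens → pressure normalizes
Chain the implications: the middle term (the relief valve opens) links the two.
Conclusion: If the pressure exceeds the threshold, then pressure normalizes.

If the pressure exceeds the threshold, then pressure normalizes.


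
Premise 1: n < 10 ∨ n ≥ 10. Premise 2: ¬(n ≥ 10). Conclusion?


Disjunctive syllogism: P ∨ Q, ¬P ⊢ Q
Disjunction: n < 10 ∨ n ≥ 10
We know it is not the case that n ≥ 10.
By disjunctive syllogism, the other disjunct must be true.

n < 10


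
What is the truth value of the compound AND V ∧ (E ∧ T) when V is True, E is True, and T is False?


V = True, E = True, T = False
Step 1: E ∧ T = True AND False = False
Step 2: V ∧ False = True AND False = False
AND is true only when ALL operands are true.

False


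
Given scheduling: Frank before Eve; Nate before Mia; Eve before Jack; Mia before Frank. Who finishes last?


Constraints: Frank before Eve; Nate before Mia; Eve before Jack; Mia before Frank
The last task can have nothing scheduled after it, so it must never appear on the left of a 'before'.
Tasks appearing before some other task: Frank, Nate, Eve, Mia.
The only task not in that list is Jack → it is last.

Jack


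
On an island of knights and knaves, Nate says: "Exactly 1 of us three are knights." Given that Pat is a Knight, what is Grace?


Nate claims exactly 1 knights among Nate, Pat, Grace.
Given: Pat is a Knight.

Case 1: Nate is a Knight (tells truth)
  Then exactly 1 of the three are knights.
  Counting Nate, Pat: 2 knight(s) so far. Need -1 more → impossible.
Case 2: Nate is a Knave (lies)
  Then the count is NOT 1.
  If Grace = Knave, count = 1 = 1 → claim would be true, contradicts lie.
  If Grace = Knight, count = 2 ≠ 1 → lie confirmed ✓

Grace is a Knight.

Knight


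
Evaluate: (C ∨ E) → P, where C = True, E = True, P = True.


C = True, E = True, P = True
Step 1: C ∨ E = True OR True = True
Step 2: (True) → P: false only when antecedent=True and P=False.
Result: True

True


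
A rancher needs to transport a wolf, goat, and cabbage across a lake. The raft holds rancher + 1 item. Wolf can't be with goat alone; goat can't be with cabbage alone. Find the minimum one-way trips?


1. rancher+goat → 2. rancher ← 3. rancher+wolf → 4. rancher+goat ← 5. rancher+cabbage → 6. rancher ← 7. rancher+goat →
Minimum trips = 7

7


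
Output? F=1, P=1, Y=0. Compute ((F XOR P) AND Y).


F XOR P = 1^1 = 0
0 AND 0 = 0

0


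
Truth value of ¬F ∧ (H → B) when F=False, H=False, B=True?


F = False, H = False, B = True
Expression: ¬F ∧ (H → B)
Step 1: ¬F = NOT False = True
Step 2: H → B = False → True (false only if H=True, B=False) = True
Step 3: (True) ∧ (True) = True AND True = True

True


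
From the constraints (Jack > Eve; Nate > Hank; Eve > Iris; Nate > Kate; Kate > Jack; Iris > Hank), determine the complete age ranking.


Constraints: Jack > Eve; Nate > Hank; Eve > Iris; Nate > Kate; Kate > Jack; Iris > Hank
Method: at each step, the next-highest is the one remaining person who never appears on the smaller side of a constraint between remaining people.
  Step 1: remaining {Nate, Hank, Eve, Kate, Jack, Iris}; on the smaller side: {Hank, Eve, Kate, Jack, Iris} → Nate is next (Nate > Hank; Nate > Kate).
  Step 2: remaining {Hank, Eve, Kate, Jack, Iris}; on the smaller side: {Hank, Eve, Jack, Iris} → Kate is next (Kate > Jack).
  Step 3: remaining {Hank, Eve, Jack, Iris}; on the smaller side: {Hank, Eve, Iris} → Jack is next (Jack > Eve).
  Step 4: remaining {Hank, Eve, Iris}; on the smaller side: {Hank, Iris} → Eve is next (Eve > Iris).
  Step 5: remaining {Hank, Iris}; on the smaller side: {Hank} → Iris is next (Iris > Hank).
  Step 6: only Hank remains → lowest.
Final ranking (highest to lowest):

Nate > Kate > Jack > Eve > Iris > Hank


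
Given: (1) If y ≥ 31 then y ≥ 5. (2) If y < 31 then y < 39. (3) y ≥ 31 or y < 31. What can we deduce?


Constructive dilemma: (P → Q) ∧ (R → S), P ∨ R ⊢ Q ∨ S
Premise 1: y ≥ 31 → y ≥ 5
Premise 2: y < 31 → y < 39
Premise 3: y ≥ 31 ∨ y < 31
Case 1: Assuming y ≥ 31, then by Premise 1, y ≥ 5.
Case 2: Assuming y < 31, then by Premise 2, y < 39.
Since one of y ≥ 31 or y < 31 must hold, we get y ≥ 5 or y < 39.

y ≥ 5 or y < 39.


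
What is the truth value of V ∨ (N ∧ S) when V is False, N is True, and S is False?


V = False, N = True, S = False
Step 1: N ∧ S = True AND False = False
Step 2: V ∨ False = False OR False = False
AND evaluated first (higher precedence); then OR applied.

False


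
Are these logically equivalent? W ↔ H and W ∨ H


Expression 1: W ↔ H
Expression 2: W ∨ H
Truth table (W H | Expr1 Expr2):
  T T |   T     T
  T F |   F     T   ← differ
  F T |   F     T   ← differ
  F F |   T     F   ← differ
Counterexample: W=T, H=F gives Expr1 = F but Expr2 = T, so the expressions are NOT logically equivalent.

No


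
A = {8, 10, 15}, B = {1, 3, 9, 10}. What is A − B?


A = {8, 10, 15}
B = {1, 3, 9, 10}
Operation: difference A − B
In A but not B: 8, 15

{8, 15}


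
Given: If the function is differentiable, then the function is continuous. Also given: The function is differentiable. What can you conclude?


Modus ponens: P → Q, P ⊢ Q
P: the function is differentiable
Q: the function is continuous
We have P → Q and P is true.
By modus ponens, Q must be true.

The function is continuous


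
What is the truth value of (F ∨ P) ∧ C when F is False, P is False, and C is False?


F = False, P = False, C = False
Step 1: F ∨ P = False OR False = False
Step 2: False ∧ C = False AND False = False
OR is true when at least one operand is true; AND requires both.

False


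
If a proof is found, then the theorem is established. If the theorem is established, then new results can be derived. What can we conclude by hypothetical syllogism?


Hypothetical syllogism: P → Q, Q → R ⊢ P → R
Premise 1: a proof is found → the theorem is established
Premise 2: the theorem is established → new results can be derived
Chain the implications: the middle term (the theorem is established) links the two.
Conclusion: If a proof is found, then new results can be derived.

If a proof is found, then new results can be derived.


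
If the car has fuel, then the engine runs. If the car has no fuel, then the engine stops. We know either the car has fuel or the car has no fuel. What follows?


Constructive dilemma: (P → Q) ∧ (R → S), P ∨ R ⊢ Q ∨ S
Premise 1: the car has fuel → the engine runs
Premise 2: the car has no fuel → the engine stops
Premise 3: the car has fuel ∨ the car has no fuel
Case 1: Assuming the car has fuel, then by Premise 1, the engine runs.
Case 2: Assuming the car has no fuel, then by Premise 2, the engine stops.
Since one of the car has fuel or the car has no fuel must hold, we get the engine runs or the engine stops.

The engine runs or the engine stops.


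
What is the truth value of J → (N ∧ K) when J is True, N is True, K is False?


J = True, N = True, K = False
Step 1: N ∧ K = True AND False = False
Step 2: J → (False): false only when J=True and consequent=False.
Result: False

False


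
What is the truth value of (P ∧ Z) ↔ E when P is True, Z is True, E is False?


P = True, Z = True, E = False
Step 1: P ∧ Z = True AND True = True
Step 2: (True) ↔ E: true when both sides have same truth value.
Result: True ↔ False = False

False


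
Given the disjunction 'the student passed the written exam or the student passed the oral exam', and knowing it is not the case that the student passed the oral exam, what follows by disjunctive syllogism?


Disjunctive syllogism: P ∨ Q, ¬P ⊢ Q
Disjunction: the student passed the written exam ∨ the student passed the oral exam
We know it is not the case that the student passed the oral exam.
By disjunctive syllogism, the other disjunct must be true.

The student passed the written exam


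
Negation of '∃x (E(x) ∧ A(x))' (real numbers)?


Original: ∃x (E(x) ∧ A(x))
Rule: ¬∀→∃, ¬∃→∀, negate predicate.
Negation: ∀x (¬E(x) ∨ ¬A(x))

∀x (¬E(x) ∨ ¬A(x))


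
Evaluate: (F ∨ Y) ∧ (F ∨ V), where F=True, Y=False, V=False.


F = True, Y = False, V = False
Expression: (F ∨ Y) ∧ (F ∨ V)
Step 1: F ∨ Y = True OR False = True
Step 2: F ∨ V = True OR False = True
Step 3: (True) ∧ (True) = True AND True = True

True


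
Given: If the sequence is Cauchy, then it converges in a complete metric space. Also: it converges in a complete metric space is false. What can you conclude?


Modus tollens: P → Q, ¬Q ⊢ ¬P
P: the sequence is Cauchy
Q: it converges in a complete metric space
We have P → Q and Q is false.
By modus tollens, P must be false.

It is not the case that the sequence is Cauchy


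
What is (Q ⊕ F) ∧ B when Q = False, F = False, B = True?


Q = False, F = False, B = True
Step 1: Q ⊕ F = False XOR False = False
Step 2: False ∧ B = False AND True = False
XOR true when exactly one of Q,F is true; then AND with B.

False


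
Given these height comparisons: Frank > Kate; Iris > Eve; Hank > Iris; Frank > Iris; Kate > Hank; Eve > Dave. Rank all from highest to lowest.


Constraints: Frank > Kate; Iris > Eve; Hank > Iris; Frank > Iris; Kate > Hank; Eve > Dave
Method: at each step, the next-highest is the one remaining person who never appears on the smaller side of a constraint between remaining people.
  Step 1: remaining {Iris, Hank, Kate, Eve, Frank, Dave}; on the smaller side: {Iris, Hank, Kate, Eve, Dave} → Frank is next (Frank > Kate; Frank > Iris).
  Step 2: remaining {Iris, Hank, Kate, Eve, Dave}; on the smaller side: {Iris, Hank, Eve, Dave} → Kate is next (Kate > Hank).
  Step 3: remaining {Iris, Hank, Eve, Dave}; on the smaller side: {Iris, Eve, Dave} → Hank is next (Hank > Iris).
  Step 4: remaining {Iris, Eve, Dave}; on the smaller side: {Eve, Dave} → Iris is next (Iris > Eve).
  Step 5: remaining {Eve, Dave}; on the smaller side: {Dave} → Eve is next (Eve > Dave).
  Step 6: only Dave remains → lowest.
Final ranking (highest to lowest):

Frank > Kate > Hank > Iris > Eve > Dave


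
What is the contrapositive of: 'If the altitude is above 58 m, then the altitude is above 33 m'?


Original: If the altitude is above 58 m, then the altitude is above 33 m
Contrapositive: If ¬Q, then ¬P
Negate Q: not (the altitude is above 33 m)
Negate P: not (the altitude is above 58 m)

If not (the altitude is above 33 m), then not (the altitude is above 58 m).


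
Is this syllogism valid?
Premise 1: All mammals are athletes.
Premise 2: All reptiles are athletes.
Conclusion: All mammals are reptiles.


Premise 1: All mammals are athletes.
Premise 2: All reptiles are athletes.
Conclusion: All mammals are reptiles.
Fallacy: undistributed middle. athletes is predicate in both.
Counterexample: mammals and reptiles could be disjoint subsets of athletes.

Invalid


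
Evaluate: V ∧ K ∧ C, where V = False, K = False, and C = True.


V = False, K = False, C = True
Step 1: V ∧ K = False AND False = False
Step 2: (False) ∧ C = (False) AND True = False
AND is true only when ALL operands are true.

False


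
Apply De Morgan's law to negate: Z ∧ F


De Morgan's law: ¬(P ∧ Q) ≡ ¬P ∨ ¬Q
¬(Z ∧ F) = ¬Z ∨ ¬F

¬Z ∨ ¬F


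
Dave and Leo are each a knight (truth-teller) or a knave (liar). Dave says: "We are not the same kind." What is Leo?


Dave says: "We are not the same kind."
Case 1: Dave is a Knight (truth-teller)
  Statement is true → they ARE different → Leo is a Knave
Case 2: Dave is a Knave (liar)
  Statement is false → they are NOT different → Leo is a Knave
In both cases, Leo is a Knave.

Knave


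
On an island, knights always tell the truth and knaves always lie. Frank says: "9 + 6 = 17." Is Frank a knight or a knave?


Statement: "9 + 6 = 17."
Actual: 9 + 6 = 15
Claimed: 17
Statement is FALSE → Frank lies → Knave

Knave


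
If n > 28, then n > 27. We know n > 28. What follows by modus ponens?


Modus ponens: P → Q, P ⊢ Q
P: n > 28
Q: n > 27
We have P → Q and P is true.
By modus ponens, Q must be true.

n > 27


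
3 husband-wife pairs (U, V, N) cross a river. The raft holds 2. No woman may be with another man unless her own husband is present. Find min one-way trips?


Label couples U, V, N (H = husband, W = wife).
Counting alone: 6 people, the raft carries 2 and someone must bring it back, so each round trip nets at most +1 on the far side until the last crossing → at least 9 trips. The jealousy constraint makes 9 impossible; the shortest valid schedule has 11:
1. WU+WV →  (far: WU,WV; near: HU,HV,HN,WN)
2. WU ←       (far: WV; near: HU,HV,HN,WU,WN)
3. WU+WN →  (far: WU,WV,WN; near: HU,HV,HN)
4. WU ←       (far: WV,WN; near: HU,HV,HN,WU)
5. HV+HN →  (far: HV,WV,HN,WN; near: HU,WU)
6. HV+WV ←  (far: HN,WN; near: HU,WU,HV,WV)
7. HU+HV →  (far: HU,HV,HN,WN; near: WU,WV)
8. WN ←       (far: HU,HV,HN; near: WU,WV,WN)
9. WU+WV →  (far: HU,WU,HV,WV,HN; near: WN)
10. HN ←      (far: HU,WU,HV,WV; near: HN,WN)
11. HN+WN → (far: all six; near: empty)
In every state each wife is either with her husband or with no other man.
Minimum trips = 11

11


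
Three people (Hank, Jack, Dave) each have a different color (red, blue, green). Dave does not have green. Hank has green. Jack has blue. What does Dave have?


From clues:
  Hank → green
  Jack → blue
By elimination, Dave gets the remaining.

red


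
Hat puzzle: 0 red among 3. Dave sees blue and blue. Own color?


Total red = 0, seen red = 0
Own red = 0 - 0 = 0
Dave's hat is blue.

blue


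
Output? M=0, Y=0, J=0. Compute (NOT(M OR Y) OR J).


M OR Y = 0
NOT(0) = 1
1 OR 0 = 1

1


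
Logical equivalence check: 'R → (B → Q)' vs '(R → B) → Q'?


Expression 1: R → (B → Q)
Expression 2: (R → B) → Q
Truth table (R B Q | Expr1 Expr2):
  T T T |   T     T
  T T F |   F     F
  T F T |   T     T
  T F F |   T     T
  F T T |   T     T
  F T F |   T     F   ← differ
  F F T |   T     T
  F F F |   T     F   ← differ
Counterexample: R=F, B=T, Q=F gives Expr1 = T but Expr2 = F, so the expressions are NOT logically equivalent.

No


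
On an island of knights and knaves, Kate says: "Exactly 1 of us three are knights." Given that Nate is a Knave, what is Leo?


Kate claims exactly 1 knights among Kate, Nate, Leo.
Given: Nate is a Knave.

Case 1: Kate is a Knight (tells truth)
  Then exactly 1 of the three are knights.
  Counting Kate, Nate: 1 knight(s) so far. Need 0 more → Leo = Knave.
Case 2: Kate is a Knave (lies)
  Then the count is NOT 1.
  If Leo = Knight, count = 1 = 1 → claim would be true, contradicts lie.
  If Leo = Knave, count = 0 ≠ 1 → lie confirmed ✓

Leo is a Knave.

Knave


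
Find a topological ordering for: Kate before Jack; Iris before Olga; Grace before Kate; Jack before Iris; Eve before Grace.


Constraints: Kate before Jack; Iris before Olga; Grace before Kate; Jack before Iris; Eve before Grace
Method: repeatedly schedule the remaining task that has no remaining task required before it.
  Step 1: remaining {Olga, Eve, Grace, Jack, Kate, Iris}; every task except Eve still has a predecessor pending → schedule Eve.
  Step 2: remaining {Olga, Grace, Jack, Kate, Iris}; every task except Grace still has a predecessor pending → schedule Grace.
  Step 3: remaining {Olga, Jack, Kate, Iris}; every task except Kate still has a predecessor pending → schedule Kate.
  Step 4: remaining {Olga, Jack, Iris}; every task except Jack still has a predecessor pending → schedule Jack.
  Step 5: remaining {Olga, Iris}; every task except Iris still has a predecessor pending → schedule Iris.
  Step 6: only Olga remains → schedule Olga.
Resulting order:

Eve → Grace → Kate → Jack → Iris → Olga


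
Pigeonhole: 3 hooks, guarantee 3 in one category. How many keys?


Pigeonhole: to guarantee k in one of n categories, need (k-1)×n + 1.
k = 3, n = 3
Minimum = (3-1) × 3 + 1 = 2 × 3 + 1

7


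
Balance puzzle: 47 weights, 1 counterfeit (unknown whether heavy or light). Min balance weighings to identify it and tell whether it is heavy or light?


Let n = 47. 94 possibilities (n weights × lighter/heavier); each weighing has 3 outcomes.
Bound for k weighings: say the first weighing puts j weights on each pan. If it tips, the 2j weighed weights remain suspects (each with a known direction) and k-1 weighings give 3^(k-1) outcomes; 3^(k-1) is odd, so 2j ≤ 3^(k-1) - 1. If it balances, the n - 2j unweighed weights remain with direction unknown: 2(n - 2j) ≤ 3^(k-1) - 1 by the same parity argument. Adding, n ≤ (3^(k-1) - 1) + (3^(k-1) - 1)/2 = (3^k - 3)/2, and the classical three-group strategy achieves this (3 weights in 2 weighings, 12 in 3, 39 in 4, 120 in 5).
So we need the smallest k with (3^k - 3)/2 ≥ 47.
k = 4: (3^4 - 3)/2 = 39 < 47 ✗
k = 5: (3^5 - 3)/2 = 120 ≥ 47 ✓

5


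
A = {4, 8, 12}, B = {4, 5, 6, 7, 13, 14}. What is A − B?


A = {4, 8, 12}
B = {4, 5, 6, 7, 13, 14}
Operation: difference A − B
In A but not B: 8, 12

{8, 12}


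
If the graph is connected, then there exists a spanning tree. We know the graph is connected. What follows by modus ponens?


Modus ponens: P → Q, P ⊢ Q
P: the graph is connected
Q: there exists a spanning tree
We have P → Q and P is true.
By modus ponens, Q must be true.

There exists a spanning tree


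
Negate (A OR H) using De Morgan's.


De Morgan's law: ¬(P ∨ Q) ≡ ¬P ∧ ¬Q
¬(A ∨ H) = ¬A ∧ ¬H

¬A ∧ ¬H


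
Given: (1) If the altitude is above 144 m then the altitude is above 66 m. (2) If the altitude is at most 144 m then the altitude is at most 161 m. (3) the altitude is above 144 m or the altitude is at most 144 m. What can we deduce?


Constructive dilemma: (P → Q) ∧ (R → S), P ∨ R ⊢ Q ∨ S
Premise 1: the altitude is above 144 m → the altitude is above 66 m
Premise 2: the altitude is at most 144 m → the altitude is at most 161 m
Premise 3: the altitude is above 144 m ∨ the altitude is at most 144 m
Case 1: Assuming the altitude is above 144 m, then by Premise 1, the altitude is above 66 m.
Case 2: Assuming the altitude is at most 144 m, then by Premise 2, the altitude is at most 161 m.
Since one of the altitude is above 144 m or the altitude is at most 144 m must hold, we get the altitude is above 66 m or the altitude is at most 161 m.

The altitude is above 66 m or the altitude is at most 161 m.


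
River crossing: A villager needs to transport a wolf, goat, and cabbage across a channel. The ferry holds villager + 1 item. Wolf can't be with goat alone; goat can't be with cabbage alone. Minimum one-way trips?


1. villager+goat → 2. villager ← 3. villager+wolf → 4. villager+goat ← 5. villager+cabbage → 6. villager ← 7. villager+goat →
Minimum trips = 7

7


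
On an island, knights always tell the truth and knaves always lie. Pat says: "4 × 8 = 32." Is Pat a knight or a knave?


Statement: "4 × 8 = 32."
Actual: 4 × 8 = 32
Claimed: 32
Statement is TRUE → Pat tells the truth → Knight

Knight


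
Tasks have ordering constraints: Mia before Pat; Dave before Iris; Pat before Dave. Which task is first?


Constraints: Mia before Pat; Dave before Iris; Pat before Dave
The first task can have nothing scheduled before it, so it must never appear on the right of a 'before'.
Tasks appearing after some 'before': Pat, Iris, Dave.
The only task not in that list is Mia → it is first.

Mia


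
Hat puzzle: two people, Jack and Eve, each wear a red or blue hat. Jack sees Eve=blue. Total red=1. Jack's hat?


Total red = 1, Eve = blue
Red accounted for: 0
Remaining for Jack: 1
Jack's hat is red.

red


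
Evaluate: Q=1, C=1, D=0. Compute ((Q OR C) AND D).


Q OR C = 1|1 = 1
1 AND 0 = 0

0


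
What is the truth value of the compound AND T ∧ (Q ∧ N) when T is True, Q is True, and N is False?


T = True, Q = True, N = False
Step 1: Q ∧ N = True AND False = False
Step 2: T ∧ False = True AND False = False
AND is true only when ALL operands are true.

False


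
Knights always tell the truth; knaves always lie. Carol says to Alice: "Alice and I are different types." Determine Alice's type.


Carol says: "Alice and I are different types."
Case 1: Carol is a Knight (truth-teller)
  Statement is true → they ARE different → Alice is a Knave
Case 2: Carol is a Knave (liar)
  Statement is false → they are NOT different → Alice is a Knave
In both cases, Alice is a Knave.

Knave


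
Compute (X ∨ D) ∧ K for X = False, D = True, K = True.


X = False, D = True, K = True
Step 1: X ∨ D = False OR True = True
Step 2: True ∧ K = True AND True = True
OR is true when at least one operand is true; AND requires both.

True


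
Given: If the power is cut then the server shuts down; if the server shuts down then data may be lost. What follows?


Hypothetical syllogism: P → Q, Q → R ⊢ P → R
Premise 1: the power is cut → the server shuts down
Premise 2: the server shuts down → data may be lost
Chain the implications: the middle term (the server shuts down) links the two.
Conclusion: If the power is cut, then data may be lost.

If the power is cut, then data may be lost.


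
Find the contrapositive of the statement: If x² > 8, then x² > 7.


Original: If x² > 8, then x² > 7
Contrapositive: If ¬Q, then ¬P
Negate Q: not (x² > 7)
Negate P: not (x² > 8)

If not (x² > 7), then not (x² > 8).


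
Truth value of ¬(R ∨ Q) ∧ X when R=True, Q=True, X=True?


R = True, Q = True, X = True
Expression: ¬(R ∨ Q) ∧ X
Step 1: R ∨ Q = True OR True = True
Step 2: ¬(R ∨ Q) = NOT True = False
Step 3: (False) ∧ X = False AND True = False

False


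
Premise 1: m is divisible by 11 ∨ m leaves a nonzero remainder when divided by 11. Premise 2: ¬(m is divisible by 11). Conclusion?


Disjunctive syllogism: P ∨ Q, ¬P ⊢ Q
Disjunction: m is divisible by 11 ∨ m leaves a nonzero remainder when divided by 11
We know it is not the case that m is divisible by 11.
By disjunctive syllogism, the other disjunct must be true.

m leaves a nonzero remainder when divided by 11


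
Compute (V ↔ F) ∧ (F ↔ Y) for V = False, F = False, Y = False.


V = False, F = False, Y = False
Step 1: V ↔ F is true when V and F have the same value. Result: True
Step 2: F ↔ Y is true when F and Y have the same value. Result: True
Step 3: True ∧ True = True

True


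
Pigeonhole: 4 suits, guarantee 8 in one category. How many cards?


Pigeonhole: to guarantee k in one of n categories, need (k-1)×n + 1.
k = 8, n = 4
Minimum = (8-1) × 4 + 1 = 7 × 4 + 1

29


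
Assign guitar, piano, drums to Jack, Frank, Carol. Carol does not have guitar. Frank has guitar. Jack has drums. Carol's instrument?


From clues:
  Frank → guitar
  Jack → drums
By elimination, Carol gets the remaining.

piano


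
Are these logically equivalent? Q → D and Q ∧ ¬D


Expression 1: Q → D
Expression 2: Q ∧ ¬D
Truth table (Q D | Expr1 Expr2):
  T T |   T     F   ← differ
  T F |   F     T   ← differ
  F T |   T     F   ← differ
  F F |   T     F   ← differ
Counterexample: Q=T, D=T gives Expr1 = T but Expr2 = F, so the expressions are NOT logically equivalent.

No


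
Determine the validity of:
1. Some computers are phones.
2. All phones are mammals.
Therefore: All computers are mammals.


Premise 1: Some computers are phones.
Premise 2: All phones are mammals.
Conclusion: All computers are mammals.
Fallacy: illicit minor. The minor term (computers) is distributed in the conclusion ('All computers ...') but undistributed in its premise ('Some computers are phones' doesn't cover all computers).
Only 'Some computers are mammals' follows, not 'All'.

Invalid


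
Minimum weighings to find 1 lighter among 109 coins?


Each weighing has 3 outcomes (left heavy / balance / right heavy), so k weighings distinguish at most 3^k cases; splitting into three near-equal groups achieves this.
Need 3^k ≥ 109: 3^4 = 81 < 109 ≤ 3^5 = 243
k = ⌈log₃(109)⌉ = 5

5


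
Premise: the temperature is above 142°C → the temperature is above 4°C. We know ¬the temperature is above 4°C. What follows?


Modus tollens: P → Q, ¬Q ⊢ ¬P
P: the temperature is above 142°C
Q: the temperature is above 4°C
We have P → Q and Q is false.
By modus tollens, P must be false.

It is not the case that the temperature is above 142°C


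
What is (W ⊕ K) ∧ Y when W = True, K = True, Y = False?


W = True, K = True, Y = False
Step 1: W ⊕ K = True XOR True = False
Step 2: False ∧ Y = False AND False = False
XOR true when exactly one of W,K is true; then AND with Y.

False


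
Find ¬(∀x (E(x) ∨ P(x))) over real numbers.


Original: ∀x (E(x) ∨ P(x))
Rule: ¬∀→∃, ¬∃→∀, negate predicate.
Negation: ∃x (¬E(x) ∧ ¬P(x))

∃x (¬E(x) ∧ ¬P(x))


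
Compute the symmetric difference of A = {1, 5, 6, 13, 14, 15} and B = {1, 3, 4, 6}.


A = {1, 5, 6, 13, 14, 15}
B = {1, 3, 4, 6}
Operation: symmetric difference
In A only: [5, 13, 14, 15], in B only: [3, 4]

{3, 4, 5, 13, 14, 15}


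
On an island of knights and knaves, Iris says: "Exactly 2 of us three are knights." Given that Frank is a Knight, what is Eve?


Iris claims exactly 2 knights among Iris, Frank, Eve.
Given: Frank is a Knight.

Case 1: Iris is a Knight (tells truth)
  Then exactly 2 of the three are knights.
  Counting Iris, Frank: 2 knight(s) so far. Need 0 more → Eve = Knave.
Case 2: Iris is a Knave (lies)
  Then the count is NOT 2.
  If Eve = Knight, count = 2 = 2 → claim would be true, contradicts lie.
  If Eve = Knave, count = 1 ≠ 2 → lie confirmed ✓

Eve is a Knave.

Knave


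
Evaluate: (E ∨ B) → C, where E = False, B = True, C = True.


E = False, B = True, C = True
Step 1: E ∨ B = False OR True = True
Step 2: (True) → C: false only when antecedent=True and C=False.
Result: True

True


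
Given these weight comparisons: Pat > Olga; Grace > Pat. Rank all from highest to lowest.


Constraints: Pat > Olga; Grace > Pat
Method: at each step, the next-highest is the one remaining person who never appears on the smaller side of a constraint between remaining people.
  Step 1: remaining {Olga, Grace, Pat}; on the smaller side: {Olga, Pat} → Grace is next (Grace > Pat).
  Step 2: remaining {Olga, Pat}; on the smaller side: {Olga} → Pat is next (Pat > Olga).
  Step 3: only Olga remains → lowest.
Final ranking (highest to lowest):

Grace > Pat > Olga


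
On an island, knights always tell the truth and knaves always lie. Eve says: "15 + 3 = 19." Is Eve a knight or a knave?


Statement: "15 + 3 = 19."
Actual: 15 + 3 = 18
Claimed: 19
Statement is FALSE → Eve lies → Knave

Knave


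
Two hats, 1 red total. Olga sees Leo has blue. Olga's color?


Total red = 1, Leo = blue
Red accounted for: 0
Remaining for Olga: 1
Olga's hat is red.

red


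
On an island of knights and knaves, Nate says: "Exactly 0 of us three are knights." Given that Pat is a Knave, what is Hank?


Nate claims exactly 0 knights among Nate, Pat, Hank.
Given: Pat is a Knave.

Case 1: Nate is a Knight (tells truth)
  Then exactly 0 of the three are knights.
  Counting Nate, Pat: 1 knight(s) so far. Need -1 more → impossible.
Case 2: Nate is a Knave (lies)
  Then the count is NOT 0.
  If Hank = Knave, count = 0 = 0 → claim would be true, contradicts lie.
  If Hank = Knight, count = 1 ≠ 0 → lie confirmed ✓

Hank is a Knight.

Knight


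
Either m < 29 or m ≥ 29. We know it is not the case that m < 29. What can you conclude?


Disjunctive syllogism: P ∨ Q, ¬P ⊢ Q
Disjunction: m < 29 ∨ m ≥ 29
We know it is not the case that m < 29.
By disjunctive syllogism, the other disjunct must be true.

m ≥ 29


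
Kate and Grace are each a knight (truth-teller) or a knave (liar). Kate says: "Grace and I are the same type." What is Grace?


Kate says: "Grace and I are the same type."
Case 1: Kate is a Knight (truth-teller)
  Statement is true → they ARE the same → Grace is also a Knight
Case 2: Kate is a Knave (liar)
  Statement is false → they are NOT the same → Grace is a Knight
In both cases, Grace is a Knight.

Knight


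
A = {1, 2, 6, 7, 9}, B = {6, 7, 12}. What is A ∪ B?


A = {1, 2, 6, 7, 9}
B = {6, 7, 12}
Operation: union
All elements combined: 1, 2, 6, 7, 9, 12

{1, 2, 6, 7, 9, 12}


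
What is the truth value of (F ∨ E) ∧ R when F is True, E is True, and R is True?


F = True, E = True, R = True
Step 1: F ∨ E = True OR True = True
Step 2: True ∧ R = True AND True = True
OR is true when at least one operand is true; AND requires both.

True


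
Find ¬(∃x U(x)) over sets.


Original: ∃x U(x)
Rule: ¬∀→∃, ¬∃→∀, negate predicate.
Negation: ∀x ¬U(x)

∀x ¬U(x)


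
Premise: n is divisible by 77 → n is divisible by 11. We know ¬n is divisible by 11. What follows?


Modus tollens: P → Q, ¬Q ⊢ ¬P
P: n is divisible by 77
Q: n is divisible by 11
We have P → Q and Q is false.
By modus tollens, P must be false.

It is not the case that n is divisible by 77


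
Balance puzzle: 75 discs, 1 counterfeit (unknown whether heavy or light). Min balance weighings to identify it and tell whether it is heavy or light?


Let n = 75. 150 possibilities (n discs × lighter/heavier); each weighing has 3 outcomes.
Bound for k weighings: say the first weighing puts j discs on each pan. If it tips, the 2j weighed discs remain suspects (each with a known direction) and k-1 weighings give 3^(k-1) outcomes; 3^(k-1) is odd, so 2j ≤ 3^(k-1) - 1. If it balances, the n - 2j unweighed discs remain with direction unknown: 2(n - 2j) ≤ 3^(k-1) - 1 by the same parity argument. Adding, n ≤ (3^(k-1) - 1) + (3^(k-1) - 1)/2 = (3^k - 3)/2, and the classical three-group strategy achieves this (3 discs in 2 weighings, 12 in 3, 39 in 4, 120 in 5).
So we need the smallest k with (3^k - 3)/2 ≥ 75.
k = 4: (3^4 - 3)/2 = 39 < 75 ✗
k = 5: (3^5 - 3)/2 = 120 ≥ 75 ✓

5


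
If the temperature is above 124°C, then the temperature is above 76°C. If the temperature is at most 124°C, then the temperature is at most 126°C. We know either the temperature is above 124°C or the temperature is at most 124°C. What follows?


Constructive dilemma: (P → Q) ∧ (R → S), P ∨ R ⊢ Q ∨ S
Premise 1: the temperature is above 124°C → the temperature is above 76°C
Premise 2: the temperature is at most 124°C → the temperature is at most 126°C
Premise 3: the temperature is above 124°C ∨ the temperature is at most 124°C
Case 1: Assuming the temperature is above 124°C, then by Premise 1, the temperature is above 76°C.
Case 2: Assuming the temperature is at most 124°C, then by Premise 2, the temperature is at most 126°C.
Since one of the temperature is above 124°C or the temperature is at most 124°C must hold, we get the temperature is above 76°C or the temperature is at most 126°C.

The temperature is above 76°C or the temperature is at most 126°C.


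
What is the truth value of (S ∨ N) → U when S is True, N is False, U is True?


S = True, N = False, U = True
Step 1: S ∨ N = True OR False = True
Step 2: (True) → U: false only when antecedent=True and U=False.
Result: True

True


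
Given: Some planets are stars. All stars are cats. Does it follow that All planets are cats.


Premise 1: Some planets are stars.
Premise 2: All stars are cats.
Conclusion: All planets are cats.
Fallacy: illicit minor. The minor term (planets) is distributed in the conclusion ('All planets ...') but undistributed in its premise ('Some planets are stars' doesn't cover all planets).
Only 'Some planets are cats' follows, not 'All'.

Invalid


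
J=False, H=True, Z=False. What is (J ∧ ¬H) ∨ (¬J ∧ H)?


J = False, H = True, Z = False
Expression: (J ∧ ¬H) ∨ (¬J ∧ H)
Step 1: ¬H = NOT True = False
Step 2: J ∧ ¬H = False AND False = False
Step 3: ¬J = NOT False = True
Step 4: ¬J ∧ H = True AND True = True
Step 5: (False) ∨ (True) = False OR True = True

True


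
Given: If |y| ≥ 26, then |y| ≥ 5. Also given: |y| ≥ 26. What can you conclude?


Modus ponens: P → Q, P ⊢ Q
P: |y| ≥ 26
Q: |y| ≥ 5
We have P → Q and P is true.
By modus ponens, Q must be true.

|y| ≥ 5


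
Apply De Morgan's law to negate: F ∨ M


De Morgan's law: ¬(P ∨ Q) ≡ ¬P ∧ ¬Q
¬(F ∨ M) = ¬F ∧ ¬M

¬F ∧ ¬M


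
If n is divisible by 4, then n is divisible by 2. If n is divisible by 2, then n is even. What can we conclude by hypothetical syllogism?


Hypothetical syllogism: P → Q, Q → R ⊢ P → R
Premise 1: n is divisible by 4 → n is divisible by 2
Premise 2: n is divisible by 2 → n is even
Chain the implications: the middle term (n is divisible by 2) links the two.
Conclusion: If n is divisible by 4, then n is even.

If n is divisible by 4, then n is even.


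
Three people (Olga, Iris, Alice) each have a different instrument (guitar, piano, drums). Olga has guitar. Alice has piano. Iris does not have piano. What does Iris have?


From clues:
  Alice → piano
  Olga → guitar
By elimination, Iris gets the remaining.

drums


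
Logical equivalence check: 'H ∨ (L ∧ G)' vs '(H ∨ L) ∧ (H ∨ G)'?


Expression 1: H ∨ (L ∧ G)
Expression 2: (H ∨ L) ∧ (H ∨ G)
Truth table (H L G | Expr1 Expr2):
  T T T |   T     T
  T T F |   T     T
  T F T |   T     T
  T F F |   T     T
  F T T |   T     T
  F T F |   F     F
  F F T |   F     F
  F F F |   F     F
All 8 rows agree, so the expressions are logically equivalent.

Yes


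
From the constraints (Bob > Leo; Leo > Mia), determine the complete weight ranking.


Constraints: Bob > Leo; Leo > Mia
Method: at each step, the next-highest is the one remaining person who never appears on the smaller side of a constraint between remaining people.
  Step 1: remaining {Mia, Leo, Bob}; on the smaller side: {Mia, Leo} → Bob is next (Bob > Leo).
  Step 2: remaining {Mia, Leo}; on the smaller side: {Mia} → Leo is next (Leo > Mia).
  Step 3: only Mia remains → lowest.
Final ranking (highest to lowest):

Bob > Leo > Mia


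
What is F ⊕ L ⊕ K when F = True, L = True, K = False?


F = True, L = True, K = False
Step 1: F ⊕ L = True XOR True = False
Step 2: False ⊕ K = False XOR False = False
XOR is true when an odd number of operands are true.

False


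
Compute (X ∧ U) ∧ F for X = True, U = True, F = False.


X = True, U = True, F = False
Step 1: X ∧ U = True AND True = True
Step 2: True ∧ F = True AND False = False
AND is true only when ALL operands are true.

False


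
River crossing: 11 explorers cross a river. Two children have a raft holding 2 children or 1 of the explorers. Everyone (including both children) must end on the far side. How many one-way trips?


Per crossing of one of the explorers: children→, one←, one of the explorers→, one← = 4 trips
11 × 4 = 44, + 1 final children→ = 45
Minimum trips = 45

45


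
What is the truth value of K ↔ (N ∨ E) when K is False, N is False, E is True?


K = False, N = False, E = True
Step 1: N ∨ E = False OR True = True
Step 2: K ↔ (True): true when both sides have same truth value.
Result: False ↔ True = False

False


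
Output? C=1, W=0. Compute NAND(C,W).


C AND W = 0
NOT(0) = 1

1


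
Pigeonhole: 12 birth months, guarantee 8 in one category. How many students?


Pigeonhole: to guarantee k in one of n categories, need (k-1)×n + 1.
k = 8, n = 12
Minimum = (8-1) × 12 + 1 = 7 × 12 + 1

85


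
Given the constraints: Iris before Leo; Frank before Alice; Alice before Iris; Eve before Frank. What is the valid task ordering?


Constraints: Iris before Leo; Frank before Alice; Alice before Iris; Eve before Frank
Method: repeatedly schedule the remaining task that has no remaining task required before it.
  Step 1: remaining {Iris, Eve, Leo, Alice, Frank}; every task except Eve still has a predecessor pending → schedule Eve.
  Step 2: remaining {Iris, Leo, Alice, Frank}; every task except Frank still has a predecessor pending → schedule Frank.
  Step 3: remaining {Iris, Leo, Alice}; every task except Alice still has a predecessor pending → schedule Alice.
  Step 4: remaining {Iris, Leo}; every task except Iris still has a predecessor pending → schedule Iris.
  Step 5: only Leo remains → schedule Leo.
Resulting order:

Eve → Frank → Alice → Iris → Leo
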